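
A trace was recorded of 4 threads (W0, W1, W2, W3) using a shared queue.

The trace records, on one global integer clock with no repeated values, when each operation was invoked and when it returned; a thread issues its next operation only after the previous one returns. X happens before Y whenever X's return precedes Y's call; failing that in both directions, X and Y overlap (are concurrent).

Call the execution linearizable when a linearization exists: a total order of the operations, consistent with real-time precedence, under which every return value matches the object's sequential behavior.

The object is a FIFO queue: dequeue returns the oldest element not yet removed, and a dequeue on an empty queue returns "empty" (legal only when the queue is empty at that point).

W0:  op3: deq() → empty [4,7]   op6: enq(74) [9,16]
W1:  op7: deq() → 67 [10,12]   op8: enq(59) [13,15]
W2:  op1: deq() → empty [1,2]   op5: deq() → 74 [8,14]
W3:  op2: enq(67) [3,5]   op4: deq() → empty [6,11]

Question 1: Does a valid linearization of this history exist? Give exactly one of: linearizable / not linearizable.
one valid linearization: op1, op3, op2, op6, op7, op5, op4, op8
after step 1 (op1 deq() → empty): queue <>
after step 2 (op3 deq() → empty): queue <>
after step 3 (op2 enq(67)): queue <67>
after step 4 (op6 enq(74)): queue <67,74>
after step 5 (op7 deq() → 67): queue <74>
after step 6 (op5 deq() → 74): queue <>
after step 7 (op4 deq() → empty): queue <>
after step 8 (op8 enq(59)): queue <59>

linearizable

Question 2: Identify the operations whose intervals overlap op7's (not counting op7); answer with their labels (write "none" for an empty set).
Answer: op4, op5, op6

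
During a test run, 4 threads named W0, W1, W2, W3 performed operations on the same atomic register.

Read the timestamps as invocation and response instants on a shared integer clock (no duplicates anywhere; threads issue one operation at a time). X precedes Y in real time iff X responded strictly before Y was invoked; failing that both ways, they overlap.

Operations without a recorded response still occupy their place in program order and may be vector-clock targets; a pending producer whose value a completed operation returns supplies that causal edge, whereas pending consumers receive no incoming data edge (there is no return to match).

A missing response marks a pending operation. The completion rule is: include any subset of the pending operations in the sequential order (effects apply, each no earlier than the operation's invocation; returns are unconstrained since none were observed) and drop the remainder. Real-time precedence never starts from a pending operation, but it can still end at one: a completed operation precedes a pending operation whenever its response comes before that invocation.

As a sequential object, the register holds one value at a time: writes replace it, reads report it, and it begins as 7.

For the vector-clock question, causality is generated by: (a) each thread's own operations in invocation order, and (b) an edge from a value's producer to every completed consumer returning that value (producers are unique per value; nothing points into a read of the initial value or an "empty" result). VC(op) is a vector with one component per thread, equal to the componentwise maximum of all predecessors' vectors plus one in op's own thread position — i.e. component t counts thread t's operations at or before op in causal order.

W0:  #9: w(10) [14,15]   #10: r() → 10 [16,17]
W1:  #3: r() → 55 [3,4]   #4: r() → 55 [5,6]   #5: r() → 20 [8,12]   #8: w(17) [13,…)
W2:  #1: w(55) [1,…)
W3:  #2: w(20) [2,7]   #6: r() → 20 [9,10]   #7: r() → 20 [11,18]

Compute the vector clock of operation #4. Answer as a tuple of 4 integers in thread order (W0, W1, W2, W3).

(0, 2, 1, 0)

root op #2, invoked 2: fresh clock plus W3's own tick → (0, 0, 0, 1)
root op #1, invoked 1: fresh clock plus W2's own tick → (0, 0, 1, 0)
root op #9, invoked 14: fresh clock plus W0's own tick → (1, 0, 0, 0)
VC(#6, invoked at 9): max of VC(#2)=(0, 0, 0, 1), then +1 on thread W3 → (0, 0, 0, 2)
VC(#3, invoked at 3): max of VC(#1)=(0, 0, 1, 0), then +1 on thread W1 → (0, 1, 1, 0)
VC(#10, invoked at 16): max of VC(#9)=(1, 0, 0, 0), then +1 on thread W0 → (2, 0, 0, 0)
VC(#7, invoked at 11): max of VC(#2)=(0, 0, 0, 1), VC(#6)=(0, 0, 0, 2), then +1 on thread W3 → (0, 0, 0, 3)
VC(#4, invoked at 5): max of VC(#1)=(0, 0, 1, 0), VC(#3)=(0, 1, 1, 0), then +1 on thread W1 → (0, 2, 1, 0)
VC(#5, invoked at 8): max of VC(#2)=(0, 0, 0, 1), VC(#4)=(0, 2, 1, 0), then +1 on thread W1 → (0, 3, 1, 1)
VC(#8, invoked at 13): max of VC(#5)=(0, 3, 1, 1), then +1 on thread W1 → (0, 4, 1, 1)
target: VC(#4) = (0, 2, 1, 0)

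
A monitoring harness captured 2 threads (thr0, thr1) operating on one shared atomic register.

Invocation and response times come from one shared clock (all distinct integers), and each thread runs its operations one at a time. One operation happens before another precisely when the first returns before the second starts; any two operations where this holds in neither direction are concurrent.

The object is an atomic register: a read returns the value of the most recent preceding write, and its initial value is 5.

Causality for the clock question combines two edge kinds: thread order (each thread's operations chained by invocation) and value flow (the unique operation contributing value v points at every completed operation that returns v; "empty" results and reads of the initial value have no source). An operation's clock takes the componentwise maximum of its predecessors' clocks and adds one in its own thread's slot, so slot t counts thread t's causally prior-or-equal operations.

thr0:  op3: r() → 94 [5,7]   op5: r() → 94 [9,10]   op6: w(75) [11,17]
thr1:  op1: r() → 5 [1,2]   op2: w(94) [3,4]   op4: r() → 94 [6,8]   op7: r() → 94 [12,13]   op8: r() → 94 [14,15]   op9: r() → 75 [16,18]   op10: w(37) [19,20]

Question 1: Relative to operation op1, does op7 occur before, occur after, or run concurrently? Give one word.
Answer: after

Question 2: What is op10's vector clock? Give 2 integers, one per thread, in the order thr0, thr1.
Answer: (3, 7)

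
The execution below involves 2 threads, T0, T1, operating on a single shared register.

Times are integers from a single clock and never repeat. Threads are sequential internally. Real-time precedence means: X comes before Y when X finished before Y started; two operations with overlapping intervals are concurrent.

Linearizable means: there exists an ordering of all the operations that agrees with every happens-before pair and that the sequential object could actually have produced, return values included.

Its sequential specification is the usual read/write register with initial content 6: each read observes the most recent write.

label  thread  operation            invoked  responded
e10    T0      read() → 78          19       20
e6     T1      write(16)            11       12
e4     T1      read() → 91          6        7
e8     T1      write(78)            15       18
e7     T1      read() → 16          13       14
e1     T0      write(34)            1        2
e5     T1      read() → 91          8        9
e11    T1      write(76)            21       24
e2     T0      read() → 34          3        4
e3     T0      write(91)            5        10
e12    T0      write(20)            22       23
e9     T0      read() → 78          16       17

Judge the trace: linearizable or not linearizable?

linearizable

a witness: e1, e2, e3, e4, e5, e6, e7, e8, e9, e10, e11, e12
step 1: e1 write(34) — value 34
step 2: e2 read() → 34 — value 34
step 3: e3 write(91) — value 91
step 4: e4 read() → 91 — value 91
step 5: e5 read() → 91 — value 91
step 6: e6 write(16) — value 16
step 7: e7 read() → 16 — value 16
step 8: e8 write(78) — value 78
step 9: e9 read() → 78 — value 78
step 10: e10 read() → 78 — value 78
step 11: e11 write(76) — value 76
step 12: e12 write(20) — value 20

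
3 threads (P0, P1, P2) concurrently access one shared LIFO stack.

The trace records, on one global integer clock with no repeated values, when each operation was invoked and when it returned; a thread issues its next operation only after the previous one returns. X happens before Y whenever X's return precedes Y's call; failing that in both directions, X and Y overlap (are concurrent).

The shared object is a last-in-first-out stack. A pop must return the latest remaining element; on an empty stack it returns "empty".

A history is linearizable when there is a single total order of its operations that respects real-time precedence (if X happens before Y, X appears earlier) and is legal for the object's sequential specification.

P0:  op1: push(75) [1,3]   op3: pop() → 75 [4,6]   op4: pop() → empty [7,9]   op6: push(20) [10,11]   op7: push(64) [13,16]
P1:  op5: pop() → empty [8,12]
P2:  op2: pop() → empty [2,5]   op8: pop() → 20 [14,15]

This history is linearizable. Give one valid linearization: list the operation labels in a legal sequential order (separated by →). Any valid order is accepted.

1. op1 push(75), leaving stack <75>
2. op3 pop() → 75, leaving stack <>
3. op2 pop() → empty, leaving stack <>
4. op4 pop() → empty, leaving stack <>
5. op5 pop() → empty, leaving stack <>
6. op6 push(20), leaving stack <20>
7. op8 pop() → 20, leaving stack <>
8. op7 push(64), leaving stack <64>

op1 → op3 → op2 → op4 → op5 → op6 → op8 → op7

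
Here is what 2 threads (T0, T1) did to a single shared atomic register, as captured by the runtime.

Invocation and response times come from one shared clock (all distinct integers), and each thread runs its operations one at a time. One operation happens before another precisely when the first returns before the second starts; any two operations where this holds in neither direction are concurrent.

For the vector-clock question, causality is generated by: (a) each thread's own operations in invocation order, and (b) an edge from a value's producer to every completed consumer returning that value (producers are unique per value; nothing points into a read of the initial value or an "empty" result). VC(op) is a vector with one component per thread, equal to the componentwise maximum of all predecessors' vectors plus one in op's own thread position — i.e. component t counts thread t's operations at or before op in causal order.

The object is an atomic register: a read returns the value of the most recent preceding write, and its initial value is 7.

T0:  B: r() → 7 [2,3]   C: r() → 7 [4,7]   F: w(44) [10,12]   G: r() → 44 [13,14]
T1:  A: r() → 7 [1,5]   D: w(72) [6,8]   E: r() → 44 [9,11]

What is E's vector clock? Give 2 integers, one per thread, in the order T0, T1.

invoked at 1, A has no predecessors; its own T1 bump gives (0, 1)
invoked at 2, B has no predecessors; its own T0 bump gives (1, 0)
D (invocation 6): componentwise max over VC(A)=(0, 1), +1 at T1, giving (0, 2)
C (invocation 4): componentwise max over VC(B)=(1, 0), +1 at T0, giving (2, 0)
F (invocation 10): componentwise max over VC(C)=(2, 0), +1 at T0, giving (3, 0)
G (invocation 13): componentwise max over VC(F)=(3, 0), +1 at T0, giving (4, 0)
E (invocation 9): componentwise max over VC(D)=(0, 2), VC(F)=(3, 0), +1 at T1, giving (3, 3)
target: VC(E) = (3, 3)

(3, 3)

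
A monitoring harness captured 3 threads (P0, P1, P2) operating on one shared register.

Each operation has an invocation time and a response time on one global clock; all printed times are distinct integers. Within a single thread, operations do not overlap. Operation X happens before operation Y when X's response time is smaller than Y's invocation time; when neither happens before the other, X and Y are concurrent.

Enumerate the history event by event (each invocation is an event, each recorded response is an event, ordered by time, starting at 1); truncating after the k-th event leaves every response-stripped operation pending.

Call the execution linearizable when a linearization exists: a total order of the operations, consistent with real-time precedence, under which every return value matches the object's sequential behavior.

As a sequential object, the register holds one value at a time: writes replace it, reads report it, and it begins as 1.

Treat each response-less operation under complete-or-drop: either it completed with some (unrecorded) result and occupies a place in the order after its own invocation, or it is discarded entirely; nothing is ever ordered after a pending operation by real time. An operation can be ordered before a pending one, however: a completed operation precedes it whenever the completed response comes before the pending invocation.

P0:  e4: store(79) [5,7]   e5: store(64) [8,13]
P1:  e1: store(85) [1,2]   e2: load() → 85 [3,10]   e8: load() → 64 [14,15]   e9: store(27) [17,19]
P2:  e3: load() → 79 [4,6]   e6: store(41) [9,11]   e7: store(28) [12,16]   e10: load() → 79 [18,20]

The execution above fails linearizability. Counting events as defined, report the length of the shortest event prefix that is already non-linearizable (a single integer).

20

one valid order for events 1..19 is e1, e2, e4, e3, e6, e5, e8, e7, e9:
step 1: e1 store(85) — value 85
step 2: e2 load() → 85 — value 85
step 3: e4 store(79) — value 79
step 4: e3 load() → 79 — value 79
step 5: e6 store(41) — value 41
step 6: e5 store(64) — value 64
step 7: e8 load() → 64 — value 64
step 8: e7 store(28) — value 28
step 9: e9 store(27) — value 27
with event 20 included (e10 responding at time 20), all real-time-consistent orders fail
sample order e1, e2, e3, e4, e5, e6, e7, e8, e9, e10 stalls at step 3 — e3 load() → 79 has no legal effect
sample order e1, e2, e3, e4, e5, e6, e7, e8, e10, e9 stalls at step 3 — e3 load() → 79 has no legal effect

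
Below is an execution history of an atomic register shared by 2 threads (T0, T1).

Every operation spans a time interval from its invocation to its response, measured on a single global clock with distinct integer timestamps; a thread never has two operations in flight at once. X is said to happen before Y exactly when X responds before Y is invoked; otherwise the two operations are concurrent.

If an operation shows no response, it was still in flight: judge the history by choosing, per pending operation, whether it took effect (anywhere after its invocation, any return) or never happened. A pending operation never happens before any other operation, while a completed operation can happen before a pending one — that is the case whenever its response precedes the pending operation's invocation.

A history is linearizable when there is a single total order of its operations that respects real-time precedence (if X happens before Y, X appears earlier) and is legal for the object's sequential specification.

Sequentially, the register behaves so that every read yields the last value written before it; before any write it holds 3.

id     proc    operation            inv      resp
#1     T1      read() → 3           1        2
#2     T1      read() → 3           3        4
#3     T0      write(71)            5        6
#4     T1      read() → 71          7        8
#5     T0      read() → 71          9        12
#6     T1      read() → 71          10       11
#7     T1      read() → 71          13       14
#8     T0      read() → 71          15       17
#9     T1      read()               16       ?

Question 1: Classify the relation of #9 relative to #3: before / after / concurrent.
after

#9 spans [16,…), #3 spans [5,6]
resp(#3)=6 < inv(#9)=16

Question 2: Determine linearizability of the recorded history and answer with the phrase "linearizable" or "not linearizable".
linearizable

one valid linearization: #1, #2, #3, #4, #5, #6, #7, #8
step 1: #1 read() → 3 — value 3
step 2: #2 read() → 3 — value 3
step 3: #3 write(71) — value 71
step 4: #4 read() → 71 — value 71
step 5: #5 read() → 71 — value 71
step 6: #6 read() → 71 — value 71
step 7: #7 read() → 71 — value 71
step 8: #8 read() → 71 — value 71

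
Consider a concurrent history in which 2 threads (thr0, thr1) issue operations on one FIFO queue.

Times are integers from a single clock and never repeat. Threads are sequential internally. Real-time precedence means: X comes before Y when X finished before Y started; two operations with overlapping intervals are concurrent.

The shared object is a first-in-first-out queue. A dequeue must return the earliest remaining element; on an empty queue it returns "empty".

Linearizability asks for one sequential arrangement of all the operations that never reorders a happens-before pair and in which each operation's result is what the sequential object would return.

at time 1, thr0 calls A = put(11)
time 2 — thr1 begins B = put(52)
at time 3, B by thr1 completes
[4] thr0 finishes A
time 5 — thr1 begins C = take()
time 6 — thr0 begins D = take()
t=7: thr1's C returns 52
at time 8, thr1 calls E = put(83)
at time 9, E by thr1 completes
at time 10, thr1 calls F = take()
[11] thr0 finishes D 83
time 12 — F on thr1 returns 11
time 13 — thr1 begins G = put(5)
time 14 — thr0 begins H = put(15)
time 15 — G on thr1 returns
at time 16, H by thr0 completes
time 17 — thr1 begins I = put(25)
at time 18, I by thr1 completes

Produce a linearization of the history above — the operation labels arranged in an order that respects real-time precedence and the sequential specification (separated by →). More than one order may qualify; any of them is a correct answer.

B → A → C → E → F → D → G → H → I

1. B put(52), leaving queue <52>
2. A put(11), leaving queue <52,11>
3. C take() → 52, leaving queue <11>
4. E put(83), leaving queue <11,83>
5. F take() → 11, leaving queue <83>
6. D take() → 83, leaving queue <>
7. G put(5), leaving queue <5>
8. H put(15), leaving queue <5,15>
9. I put(25), leaving queue <5,15,25>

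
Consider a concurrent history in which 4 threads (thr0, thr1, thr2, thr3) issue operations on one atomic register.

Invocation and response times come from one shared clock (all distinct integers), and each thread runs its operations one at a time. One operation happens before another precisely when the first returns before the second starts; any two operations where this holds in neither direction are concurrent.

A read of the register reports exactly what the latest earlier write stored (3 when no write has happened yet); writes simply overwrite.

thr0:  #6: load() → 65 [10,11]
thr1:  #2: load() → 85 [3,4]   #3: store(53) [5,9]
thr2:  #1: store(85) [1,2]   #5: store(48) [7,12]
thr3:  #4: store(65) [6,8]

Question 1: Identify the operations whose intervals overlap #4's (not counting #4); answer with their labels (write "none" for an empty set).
concurrent with #4 ([6,8]): every op whose interval crosses 6..8
#1 [1,2]: before
#2 [3,4]: before
#3 [5,9]: concurrent
#5 [7,12]: concurrent
#6 [10,11]: after

#3, #5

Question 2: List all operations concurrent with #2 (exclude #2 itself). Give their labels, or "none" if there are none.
overlap test against #2 [3,4]: concurrent iff the interval meets 3..4
#1 [1,2]: before
#3 [5,9]: after
#4 [6,8]: after
#5 [7,12]: after
#6 [10,11]: after

none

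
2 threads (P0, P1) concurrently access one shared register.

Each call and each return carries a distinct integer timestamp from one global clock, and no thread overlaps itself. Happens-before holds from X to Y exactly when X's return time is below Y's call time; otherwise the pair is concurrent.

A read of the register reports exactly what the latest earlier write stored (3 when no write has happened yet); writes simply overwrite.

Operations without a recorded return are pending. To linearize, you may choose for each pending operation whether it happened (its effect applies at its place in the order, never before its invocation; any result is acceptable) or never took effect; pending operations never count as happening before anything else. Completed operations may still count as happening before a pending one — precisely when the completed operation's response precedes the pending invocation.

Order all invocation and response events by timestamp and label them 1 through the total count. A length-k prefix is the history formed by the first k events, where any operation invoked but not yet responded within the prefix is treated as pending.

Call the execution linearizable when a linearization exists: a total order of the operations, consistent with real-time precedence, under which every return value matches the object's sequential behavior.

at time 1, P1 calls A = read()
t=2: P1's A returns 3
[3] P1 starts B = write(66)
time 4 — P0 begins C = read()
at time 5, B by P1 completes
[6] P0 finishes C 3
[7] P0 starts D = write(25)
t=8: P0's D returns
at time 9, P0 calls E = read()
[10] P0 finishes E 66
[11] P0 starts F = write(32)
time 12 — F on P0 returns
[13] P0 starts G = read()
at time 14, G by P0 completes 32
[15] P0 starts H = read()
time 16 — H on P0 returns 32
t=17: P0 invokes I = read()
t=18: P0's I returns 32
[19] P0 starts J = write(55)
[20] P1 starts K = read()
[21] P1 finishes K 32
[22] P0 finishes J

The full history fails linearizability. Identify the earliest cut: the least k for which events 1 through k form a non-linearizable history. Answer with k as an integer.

events 1..9 are still linearizable — one witness is A, C, B, D:
after step 1 (A read() → 3): value 3
after step 2 (C read() → 3): value 3
after step 3 (B write(66)): value 66
after step 4 (D write(25)): value 25
once event 10 joins (E's response, time 10), exhaustive search finds no witness
for example A, B, C, D, E fails at step 3: C read() → 3 is not legal there
for example A, C, B, D, E fails at step 5: E read() → 66 is not legal there

10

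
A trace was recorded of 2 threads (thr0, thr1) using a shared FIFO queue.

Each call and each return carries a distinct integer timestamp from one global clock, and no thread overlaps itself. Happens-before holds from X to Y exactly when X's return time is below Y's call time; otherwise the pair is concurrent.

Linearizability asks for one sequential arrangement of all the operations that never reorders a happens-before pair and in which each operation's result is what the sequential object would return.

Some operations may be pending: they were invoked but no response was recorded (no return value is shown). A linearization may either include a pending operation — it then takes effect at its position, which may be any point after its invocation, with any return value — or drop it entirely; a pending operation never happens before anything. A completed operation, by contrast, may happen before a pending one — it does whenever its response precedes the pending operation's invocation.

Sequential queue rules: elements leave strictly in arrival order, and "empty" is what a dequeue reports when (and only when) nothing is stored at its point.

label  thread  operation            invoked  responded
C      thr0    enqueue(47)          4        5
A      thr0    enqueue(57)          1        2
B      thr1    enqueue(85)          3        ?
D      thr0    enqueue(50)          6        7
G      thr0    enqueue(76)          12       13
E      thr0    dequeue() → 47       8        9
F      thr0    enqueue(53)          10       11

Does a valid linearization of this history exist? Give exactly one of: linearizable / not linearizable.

events 1..8 are fine; event 9 — the response of E at time 9 — makes the prefix non-linearizable
the completed operations (4 total) allow one real-time order; the FIFO queue replay rejects it
completion choices over the 1 pending operation (B) were checked; none helps
sample order A, C, D, E (pending dropped) stalls at step 4 — E dequeue() → 47 has no legal effect

not linearizable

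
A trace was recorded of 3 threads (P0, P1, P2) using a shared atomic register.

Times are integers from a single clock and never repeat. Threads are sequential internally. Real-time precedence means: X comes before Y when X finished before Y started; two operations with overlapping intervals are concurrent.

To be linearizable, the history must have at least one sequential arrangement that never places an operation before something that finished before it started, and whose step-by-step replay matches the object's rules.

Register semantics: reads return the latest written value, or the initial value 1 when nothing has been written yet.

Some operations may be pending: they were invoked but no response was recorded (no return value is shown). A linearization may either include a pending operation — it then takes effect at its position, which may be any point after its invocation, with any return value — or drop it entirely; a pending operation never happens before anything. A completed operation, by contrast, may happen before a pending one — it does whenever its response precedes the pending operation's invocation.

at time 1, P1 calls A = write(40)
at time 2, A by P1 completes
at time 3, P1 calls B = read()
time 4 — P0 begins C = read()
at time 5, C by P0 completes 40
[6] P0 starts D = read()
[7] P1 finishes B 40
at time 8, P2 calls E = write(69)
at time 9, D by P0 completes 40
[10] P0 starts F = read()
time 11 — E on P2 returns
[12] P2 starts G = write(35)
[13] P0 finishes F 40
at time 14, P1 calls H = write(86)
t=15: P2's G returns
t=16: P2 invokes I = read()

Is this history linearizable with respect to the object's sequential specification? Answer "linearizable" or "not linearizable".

linearizable

witness order: A, B, C, D, F, E, G
1. A write(40), leaving value 40
2. B read() → 40, leaving value 40
3. C read() → 40, leaving value 40
4. D read() → 40, leaving value 40
5. F read() → 40, leaving value 40
6. E write(69), leaving value 69
7. G write(35), leaving value 35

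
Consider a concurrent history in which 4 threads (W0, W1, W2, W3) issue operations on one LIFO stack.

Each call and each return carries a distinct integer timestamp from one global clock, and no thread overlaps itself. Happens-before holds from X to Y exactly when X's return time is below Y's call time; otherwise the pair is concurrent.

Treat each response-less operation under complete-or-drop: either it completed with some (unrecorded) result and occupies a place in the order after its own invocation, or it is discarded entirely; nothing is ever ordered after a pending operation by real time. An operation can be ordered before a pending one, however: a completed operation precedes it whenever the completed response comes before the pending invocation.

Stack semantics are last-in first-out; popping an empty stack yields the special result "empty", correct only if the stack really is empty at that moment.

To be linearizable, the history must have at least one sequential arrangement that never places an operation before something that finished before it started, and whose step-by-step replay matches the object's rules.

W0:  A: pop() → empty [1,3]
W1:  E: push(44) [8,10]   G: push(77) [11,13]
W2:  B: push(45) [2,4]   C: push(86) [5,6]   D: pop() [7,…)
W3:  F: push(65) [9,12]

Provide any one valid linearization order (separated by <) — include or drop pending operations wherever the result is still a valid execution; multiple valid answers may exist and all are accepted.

A < B < C < D < E < F < G

after step 1 (A pop() → empty): stack <>
after step 2 (B push(45)): stack <45>
after step 3 (C push(86)): stack <45,86>
after step 4 (D pop() (pending, included)): stack <45>
after step 5 (E push(44)): stack <45,44>
after step 6 (F push(65)): stack <45,44,65>
after step 7 (G push(77)): stack <45,44,65,77>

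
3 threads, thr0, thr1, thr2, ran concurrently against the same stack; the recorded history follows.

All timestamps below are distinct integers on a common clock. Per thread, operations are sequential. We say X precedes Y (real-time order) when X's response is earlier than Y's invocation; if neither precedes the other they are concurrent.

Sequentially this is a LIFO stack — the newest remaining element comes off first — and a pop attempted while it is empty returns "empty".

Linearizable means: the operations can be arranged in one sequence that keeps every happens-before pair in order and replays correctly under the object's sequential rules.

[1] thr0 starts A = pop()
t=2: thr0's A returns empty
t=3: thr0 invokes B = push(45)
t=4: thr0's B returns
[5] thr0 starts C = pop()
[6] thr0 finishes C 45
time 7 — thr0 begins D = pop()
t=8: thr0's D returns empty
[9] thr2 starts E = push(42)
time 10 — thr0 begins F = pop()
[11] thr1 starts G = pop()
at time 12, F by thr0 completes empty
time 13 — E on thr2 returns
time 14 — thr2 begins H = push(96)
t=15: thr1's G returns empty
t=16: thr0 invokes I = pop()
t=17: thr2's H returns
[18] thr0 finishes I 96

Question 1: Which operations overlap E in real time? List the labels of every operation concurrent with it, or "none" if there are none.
Answer: F, G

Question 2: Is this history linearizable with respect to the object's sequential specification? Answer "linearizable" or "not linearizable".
linearizable

witness order: A, B, C, D, F, G, E, H, I
1. A pop() → empty, leaving stack <>
2. B push(45), leaving stack <45>
3. C pop() → 45, leaving stack <>
4. D pop() → empty, leaving stack <>
5. F pop() → empty, leaving stack <>
6. G pop() → empty, leaving stack <>
7. E push(42), leaving stack <42>
8. H push(96), leaving stack <42,96>
9. I pop() → 96, leaving stack <42>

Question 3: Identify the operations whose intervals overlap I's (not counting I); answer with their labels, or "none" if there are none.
Answer: H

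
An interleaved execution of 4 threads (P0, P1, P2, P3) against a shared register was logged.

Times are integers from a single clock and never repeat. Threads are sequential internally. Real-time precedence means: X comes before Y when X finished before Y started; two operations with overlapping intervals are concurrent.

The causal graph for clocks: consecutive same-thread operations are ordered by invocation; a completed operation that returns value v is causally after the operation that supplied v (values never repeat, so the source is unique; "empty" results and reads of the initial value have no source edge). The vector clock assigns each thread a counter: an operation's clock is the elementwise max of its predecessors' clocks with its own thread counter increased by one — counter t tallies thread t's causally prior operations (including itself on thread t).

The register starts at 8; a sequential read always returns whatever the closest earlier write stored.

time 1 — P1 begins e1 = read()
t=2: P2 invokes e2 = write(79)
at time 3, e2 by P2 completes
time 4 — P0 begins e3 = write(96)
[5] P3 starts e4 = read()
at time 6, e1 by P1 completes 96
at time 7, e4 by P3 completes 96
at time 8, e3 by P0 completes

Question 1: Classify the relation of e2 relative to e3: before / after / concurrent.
before

e2 spans [2,3], e3 spans [4,8]
resp(e2)=3 < inv(e3)=4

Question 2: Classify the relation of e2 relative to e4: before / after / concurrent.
before

e2 spans [2,3], e4 spans [5,7]
resp(e2)=3 < inv(e4)=5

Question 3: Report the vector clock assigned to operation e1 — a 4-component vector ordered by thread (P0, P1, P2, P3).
(1, 1, 0, 0)

e2, invoked 2, has no incoming edges; only P2's bump applies → (0, 0, 1, 0)
e3, invoked 4, has no incoming edges; only P0's bump applies → (1, 0, 0, 0)
e4 (invocation 5): componentwise max over VC(e3)=(1, 0, 0, 0), +1 at P3, giving (1, 0, 0, 1)
e1 (invocation 1): componentwise max over VC(e3)=(1, 0, 0, 0), +1 at P1, giving (1, 1, 0, 0)
target: VC(e1) = (1, 1, 0, 0)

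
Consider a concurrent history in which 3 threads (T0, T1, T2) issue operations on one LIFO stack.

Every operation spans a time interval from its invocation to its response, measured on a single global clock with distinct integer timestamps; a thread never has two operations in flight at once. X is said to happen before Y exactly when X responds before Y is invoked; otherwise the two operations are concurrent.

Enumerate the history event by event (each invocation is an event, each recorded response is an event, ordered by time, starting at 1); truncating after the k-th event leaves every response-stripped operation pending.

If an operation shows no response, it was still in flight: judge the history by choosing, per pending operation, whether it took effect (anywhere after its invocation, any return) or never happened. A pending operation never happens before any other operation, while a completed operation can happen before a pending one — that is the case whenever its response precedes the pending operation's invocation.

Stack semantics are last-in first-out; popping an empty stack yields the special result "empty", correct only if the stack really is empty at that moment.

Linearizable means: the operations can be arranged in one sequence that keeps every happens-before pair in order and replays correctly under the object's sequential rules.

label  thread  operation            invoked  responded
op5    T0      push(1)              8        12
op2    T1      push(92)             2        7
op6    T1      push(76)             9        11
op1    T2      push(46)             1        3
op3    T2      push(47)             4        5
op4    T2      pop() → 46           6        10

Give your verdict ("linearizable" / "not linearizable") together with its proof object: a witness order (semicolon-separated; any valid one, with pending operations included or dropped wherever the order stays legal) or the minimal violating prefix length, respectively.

not linearizable — minimal violating prefix: 10 events

cut after 9 events: linearizable; cut after 10 events (op4 responds, time 10): not linearizable
the 4 completed operations admit 4 real-time orders; each fails the LIFO stack replay
no completion choice of the 2 pending operations (op5, op6) rescues it — every subset was tried
one such order, op1, op2, op3, op4 (pending dropped), breaks at step 4 where op4 pop() → 46 is illegal
one such order, op1, op3, op2, op4 (pending dropped), breaks at step 4 where op4 pop() → 46 is illegal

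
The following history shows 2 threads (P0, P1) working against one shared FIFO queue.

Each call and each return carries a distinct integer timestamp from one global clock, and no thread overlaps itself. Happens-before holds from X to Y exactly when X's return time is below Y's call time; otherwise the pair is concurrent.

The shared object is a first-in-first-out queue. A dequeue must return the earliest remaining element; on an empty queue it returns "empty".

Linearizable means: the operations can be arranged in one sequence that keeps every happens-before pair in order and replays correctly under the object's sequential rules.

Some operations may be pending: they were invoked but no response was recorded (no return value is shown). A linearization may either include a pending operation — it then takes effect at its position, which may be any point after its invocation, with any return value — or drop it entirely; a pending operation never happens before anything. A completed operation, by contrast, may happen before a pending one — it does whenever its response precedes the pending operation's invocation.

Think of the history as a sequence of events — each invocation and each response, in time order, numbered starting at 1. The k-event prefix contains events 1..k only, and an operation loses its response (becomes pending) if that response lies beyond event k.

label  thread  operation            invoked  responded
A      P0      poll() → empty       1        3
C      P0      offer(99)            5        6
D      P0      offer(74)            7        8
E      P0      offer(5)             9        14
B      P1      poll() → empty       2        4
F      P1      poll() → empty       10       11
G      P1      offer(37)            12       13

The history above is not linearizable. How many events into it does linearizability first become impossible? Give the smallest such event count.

11

events 1..10 are linearizable; a witness order is A, B, C, D:
step 1: A poll() → empty — queue <>
step 2: B poll() → empty — queue <>
step 3: C offer(99) — queue <99>
step 4: D offer(74) — queue <99,74>
include event 11 — F responding at 11 — and every candidate order breaks
include/drop combinations of the 1 pending operation (E) were all tried; none helps
e.g. A, B, C, D, F (pending dropped): illegal at step 5, since F poll() → empty cannot apply there
e.g. B, A, C, D, F (pending dropped): illegal at step 5, since F poll() → empty cannot apply there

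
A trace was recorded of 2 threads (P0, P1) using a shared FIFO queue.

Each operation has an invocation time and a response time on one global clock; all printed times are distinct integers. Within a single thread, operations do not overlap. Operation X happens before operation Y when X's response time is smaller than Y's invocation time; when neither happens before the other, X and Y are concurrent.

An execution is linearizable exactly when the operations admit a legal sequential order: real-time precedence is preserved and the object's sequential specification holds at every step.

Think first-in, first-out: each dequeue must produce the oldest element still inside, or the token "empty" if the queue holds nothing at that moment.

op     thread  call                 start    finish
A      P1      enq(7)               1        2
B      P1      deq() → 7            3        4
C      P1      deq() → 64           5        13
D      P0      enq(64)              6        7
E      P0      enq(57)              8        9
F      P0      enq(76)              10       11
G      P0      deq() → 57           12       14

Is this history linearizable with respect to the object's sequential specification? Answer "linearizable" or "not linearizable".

a witness: A, B, D, C, E, F, G
1. A enq(7), leaving queue <7>
2. B deq() → 7, leaving queue <>
3. D enq(64), leaving queue <64>
4. C deq() → 64, leaving queue <>
5. E enq(57), leaving queue <57>
6. F enq(76), leaving queue <57,76>
7. G deq() → 57, leaving queue <76>

linearizable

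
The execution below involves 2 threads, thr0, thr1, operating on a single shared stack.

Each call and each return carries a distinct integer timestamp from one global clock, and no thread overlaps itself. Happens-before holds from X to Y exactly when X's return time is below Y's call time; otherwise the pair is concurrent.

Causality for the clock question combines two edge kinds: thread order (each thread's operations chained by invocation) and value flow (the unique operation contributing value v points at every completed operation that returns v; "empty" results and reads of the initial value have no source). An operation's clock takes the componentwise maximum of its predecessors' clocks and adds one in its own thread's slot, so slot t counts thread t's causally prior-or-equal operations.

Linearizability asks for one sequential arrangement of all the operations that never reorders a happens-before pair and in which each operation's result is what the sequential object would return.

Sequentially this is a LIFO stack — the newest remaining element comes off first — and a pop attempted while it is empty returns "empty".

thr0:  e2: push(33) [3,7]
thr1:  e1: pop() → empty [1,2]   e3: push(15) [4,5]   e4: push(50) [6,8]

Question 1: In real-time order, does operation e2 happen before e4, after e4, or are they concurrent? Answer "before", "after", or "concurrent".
Answer: concurrent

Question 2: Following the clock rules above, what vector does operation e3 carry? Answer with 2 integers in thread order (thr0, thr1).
Answer: (0, 2)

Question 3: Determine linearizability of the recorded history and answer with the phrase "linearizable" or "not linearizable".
one valid linearization: e1, e2, e3, e4
1. e1 pop() → empty, leaving stack <>
2. e2 push(33), leaving stack <33>
3. e3 push(15), leaving stack <33,15>
4. e4 push(50), leaving stack <33,15,50>

linearizable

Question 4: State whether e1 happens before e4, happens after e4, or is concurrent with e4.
Answer: before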